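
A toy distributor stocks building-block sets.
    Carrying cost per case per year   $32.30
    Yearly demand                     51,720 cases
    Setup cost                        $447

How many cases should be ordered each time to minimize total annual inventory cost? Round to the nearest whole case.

1,196 cases

2DS/H = 2·51,720·447/32.3 = 1,431,507.12
EOQ = √1,431,507.12 ≈ 1,196.46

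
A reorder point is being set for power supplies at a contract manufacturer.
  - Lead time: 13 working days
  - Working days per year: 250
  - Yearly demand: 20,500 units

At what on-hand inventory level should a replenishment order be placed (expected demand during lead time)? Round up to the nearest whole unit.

1,066 units

Daily demand d = 20,500 / 250 = 82.000 units/day
Demand during lead time = 82.000 × 13 = 1,066.00
Reorder point = 1,066.00 → round up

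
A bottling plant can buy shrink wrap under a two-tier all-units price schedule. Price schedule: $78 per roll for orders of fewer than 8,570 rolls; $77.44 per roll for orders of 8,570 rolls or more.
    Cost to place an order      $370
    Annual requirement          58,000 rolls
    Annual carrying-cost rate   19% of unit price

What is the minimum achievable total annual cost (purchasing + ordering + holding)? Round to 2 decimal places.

H₁ = 19%×$78 = $14.8200;  H₂ = 19%×$77.44 = $14.7136
EOQ₁ = √(2×58,000×370/14.8200) = 1,701.79  (< 8,570, feasible at tier 1)
EOQ₂ = √(2×58,000×370/14.7136) = 1,707.93  (< 8,570 → use Q = 8,570 at tier-2 price)
TC(tier 1 (EOQ₁), Q≈1,701.8) = $4,549,220.52
TC(tier 2, Q≈8,570.0) = $4,557,071.86
Minimum at tier 1 (EOQ₁): $4,549,220.52

$4,549,220.52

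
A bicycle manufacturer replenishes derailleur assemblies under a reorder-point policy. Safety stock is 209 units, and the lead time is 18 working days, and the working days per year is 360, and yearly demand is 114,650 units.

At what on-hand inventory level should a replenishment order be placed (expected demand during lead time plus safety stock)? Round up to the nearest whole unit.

5,942 units

Daily demand d = 114,650 / 360 = 318.472 units/day
Demand during lead time = 318.472 × 18 = 5,732.50
Reorder point = 5,732.50 + 209 = 5,941.50 → round up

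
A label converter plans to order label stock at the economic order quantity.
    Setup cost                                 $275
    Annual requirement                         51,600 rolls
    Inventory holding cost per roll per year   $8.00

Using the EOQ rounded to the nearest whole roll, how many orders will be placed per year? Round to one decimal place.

Q* = √(2·D·S / H) = √(2·51,600·275 / 8) = √3,547,500.0 ≈ 1,883.48 → Q = 1,883
N = D/Q = 51,600/1,883 ≈ 27.403 orders/yr

27.4 orders per year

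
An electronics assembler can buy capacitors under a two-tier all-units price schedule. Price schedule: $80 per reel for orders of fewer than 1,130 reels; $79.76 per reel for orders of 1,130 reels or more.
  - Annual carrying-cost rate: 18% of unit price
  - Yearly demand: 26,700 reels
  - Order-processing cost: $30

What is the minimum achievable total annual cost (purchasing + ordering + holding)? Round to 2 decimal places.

$2,138,412.44

H₁ = 18%×$80 = $14.4000;  H₂ = 18%×$79.76 = $14.3568
EOQ₁ = √(2×26,700×30/14.4000) = 333.54  (< 1,130, feasible at tier 1)
EOQ₂ = √(2×26,700×30/14.3568) = 334.04  (< 1,130 → use Q = 1,130 at tier-2 price)
TC(tier 1 (EOQ₁), Q≈333.5) = $2,140,803.00
TC(tier 2, Q≈1,130.0) = $2,138,412.44
Minimum at tier 2: $2,138,412.44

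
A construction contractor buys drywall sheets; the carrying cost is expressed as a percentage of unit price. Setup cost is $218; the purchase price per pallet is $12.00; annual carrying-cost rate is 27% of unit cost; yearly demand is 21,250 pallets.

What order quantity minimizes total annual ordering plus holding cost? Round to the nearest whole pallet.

H = i·C = 0.27 × $12 = $3.2400 per pallet-year
Optimal lot size Q* = (2 × 21,250 × $218 / $3.24)^½ ≈ 1,691.03

1,691 pallets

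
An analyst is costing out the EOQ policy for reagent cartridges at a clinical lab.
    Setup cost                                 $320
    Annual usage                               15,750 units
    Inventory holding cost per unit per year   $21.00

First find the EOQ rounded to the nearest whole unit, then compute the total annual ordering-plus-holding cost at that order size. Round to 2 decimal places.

Q* = √(2·D·S / H) = √(2·15,750·320 / 21) = √480,000.0 ≈ 692.82 → Q = 693 units
Orders/yr = 15,750/693 = 22.727; ordering cost = 22.727 × $320 = $7,272.73
Average inventory = 693/2 = 346.5; holding cost = 346.5 × $21 = $7,276.50
Total = $7,272.73 + $7,276.50 = $14,549.23

$14,549.23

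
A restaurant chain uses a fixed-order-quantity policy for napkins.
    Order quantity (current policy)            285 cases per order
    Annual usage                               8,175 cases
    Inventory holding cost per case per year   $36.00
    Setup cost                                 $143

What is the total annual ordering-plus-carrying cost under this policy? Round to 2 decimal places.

Annual ordering cost = (D/Q)·S = (8,175/285) × 143 = $4,101.84
Annual holding cost  = (Q/2)·H = (285/2) × 36 = $5,130.00
Total = $4,101.84 + $5,130.00 = $9,231.84

$9,231.84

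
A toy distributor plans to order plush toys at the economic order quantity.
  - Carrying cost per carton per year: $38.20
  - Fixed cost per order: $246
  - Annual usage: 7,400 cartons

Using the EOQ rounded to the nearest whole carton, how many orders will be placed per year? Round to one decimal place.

EOQ = √(2DS/H) = √(2 × 7,400 × 246 / 38.2)
    = √(95,308.90) ≈ 308.72 → Q = 309
Orders per year = D/Q = 7,400 / 309 = 23.948

23.9 orders per year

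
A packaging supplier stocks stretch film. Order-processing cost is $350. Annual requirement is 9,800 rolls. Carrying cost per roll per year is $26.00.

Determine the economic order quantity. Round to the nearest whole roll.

EOQ = √(2DS/H) = √(2 × 9,800 × 350 / 26)
    = √(263,846.15) ≈ 513.66

514 rolls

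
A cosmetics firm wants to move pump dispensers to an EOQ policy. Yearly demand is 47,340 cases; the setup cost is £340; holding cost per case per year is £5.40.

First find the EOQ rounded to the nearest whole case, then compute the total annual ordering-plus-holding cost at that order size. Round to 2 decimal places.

£13,184.55

Q* = √(2·D·S / H) = √(2·47,340·340 / 5.4) = √5,961,333.3 ≈ 2,441.58 → Q = 2,442 cases
Ordering: D/Q × S = 47,340/2,442 × £340 = £6,591.15
Holding:  Q/2 × H = 2,442/2 × £5.4 = £6,593.40
Total = £6,591.15 + £6,593.40 = £13,184.55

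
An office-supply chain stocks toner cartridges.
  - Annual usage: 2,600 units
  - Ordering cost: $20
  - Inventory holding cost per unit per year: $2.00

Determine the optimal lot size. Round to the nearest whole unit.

EOQ = √(2DS/H) = √(2 × 2,600 × 20 / 2)
    = √(52,000.00) ≈ 228.04

228 units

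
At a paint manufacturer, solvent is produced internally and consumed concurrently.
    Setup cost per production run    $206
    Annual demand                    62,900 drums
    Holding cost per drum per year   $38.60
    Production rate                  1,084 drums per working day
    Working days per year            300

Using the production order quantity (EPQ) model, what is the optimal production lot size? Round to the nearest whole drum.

Daily demand d = 62,900/300 = 209.667; p = 1084; 1 − d/p = 0.80658
EPQ = √(2DS / (H(1 − d/p)))
    = √(2 × 62,900 × 206 / (38.6 × 0.80658)) ≈ 912.34

912 drums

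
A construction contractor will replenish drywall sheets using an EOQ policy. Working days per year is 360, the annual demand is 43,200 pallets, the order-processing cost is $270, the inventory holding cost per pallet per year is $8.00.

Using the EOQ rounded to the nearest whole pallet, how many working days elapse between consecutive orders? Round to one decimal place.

14.2 days

Optimal lot size Q* = (2 × 43,200 × $270 / $8)^½ ≈ 1,707.63 → Q = 1,708 pallets
Cycle time = (working days × Q)/D = (360 × 1,708) / 43,200 = 14.233 days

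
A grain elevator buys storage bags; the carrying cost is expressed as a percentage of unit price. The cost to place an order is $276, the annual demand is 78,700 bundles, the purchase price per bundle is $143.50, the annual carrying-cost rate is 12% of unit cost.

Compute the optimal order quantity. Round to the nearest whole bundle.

Holding cost per bundle per year: H = 12% × $143.5 = $17.2200
Q* = √(2·D·S / H) = √(2·78,700·276 / 17.22) = √2,522,787.5 ≈ 1,588.33

1,588 bundles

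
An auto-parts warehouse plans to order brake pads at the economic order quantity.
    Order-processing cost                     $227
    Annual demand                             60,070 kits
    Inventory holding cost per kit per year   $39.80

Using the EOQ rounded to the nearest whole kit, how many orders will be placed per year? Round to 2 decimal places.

72.55 orders per year

2DS/H = 2·60,070·227/39.8 = 685,220.60
EOQ = √685,220.60 ≈ 827.78 → Q = 828
N = D/Q = 60,070/828 ≈ 72.548 orders/yr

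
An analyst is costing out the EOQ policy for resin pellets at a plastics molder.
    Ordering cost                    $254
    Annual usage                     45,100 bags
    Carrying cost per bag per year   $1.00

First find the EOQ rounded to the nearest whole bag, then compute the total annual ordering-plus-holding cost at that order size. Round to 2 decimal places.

$4,786.52

EOQ = √(2DS/H) = √(2 × 45,100 × 254 / 1)
    = √(22,910,800.00) ≈ 4,786.52 → Q = 4,787 bags
Ordering: D/Q × S = 45,100/4,787 × $254 = $2,393.02
Holding:  Q/2 × H = 4,787/2 × $1 = $2,393.50
Total = $2,393.02 + $2,393.50 = $4,786.52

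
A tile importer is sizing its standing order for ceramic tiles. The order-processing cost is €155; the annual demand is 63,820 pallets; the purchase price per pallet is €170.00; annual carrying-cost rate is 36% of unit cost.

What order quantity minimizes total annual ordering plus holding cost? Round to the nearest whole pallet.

569 pallets

Carrying cost H = €170 × 36% = €61.2000/pallet/yr
Q* = √(2·D·S / H) = √(2·63,820·155 / 61.2) = √323,271.2 ≈ 568.57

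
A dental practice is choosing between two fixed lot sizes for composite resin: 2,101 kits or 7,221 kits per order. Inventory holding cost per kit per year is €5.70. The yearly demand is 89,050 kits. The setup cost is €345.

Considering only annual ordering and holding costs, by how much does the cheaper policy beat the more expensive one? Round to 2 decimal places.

€4,223.89

TC(Q) = (D/Q)S + (Q/2)H
TC(2,101) = (89,050/2,101)×345 + (2,101/2)×5.7 = €20,610.53
TC(7,221) = (89,050/7,221)×345 + (7,221/2)×5.7 = €24,834.42
|ΔTC| = |€20,610.53 − €24,834.42| = €4,223.89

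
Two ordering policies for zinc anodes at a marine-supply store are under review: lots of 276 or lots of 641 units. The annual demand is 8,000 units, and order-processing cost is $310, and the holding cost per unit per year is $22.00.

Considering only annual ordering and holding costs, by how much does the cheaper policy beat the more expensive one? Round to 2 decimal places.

$1,101.55

For each Q, cost = (D/Q)·S + (Q/2)·H.
TC(276) = (8,000/276)×310 + (276/2)×22 = $12,021.51
TC(641) = (8,000/641)×310 + (641/2)×22 = $10,919.95
|ΔTC| = |$12,021.51 − $10,919.95| = $1,101.55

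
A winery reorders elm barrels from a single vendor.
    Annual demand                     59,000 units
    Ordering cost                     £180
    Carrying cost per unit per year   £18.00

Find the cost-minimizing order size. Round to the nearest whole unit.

Q* = √(2·D·S / H) = √(2·59,000·180 / 18) = √1,180,000.0 ≈ 1,086.28

1,086 units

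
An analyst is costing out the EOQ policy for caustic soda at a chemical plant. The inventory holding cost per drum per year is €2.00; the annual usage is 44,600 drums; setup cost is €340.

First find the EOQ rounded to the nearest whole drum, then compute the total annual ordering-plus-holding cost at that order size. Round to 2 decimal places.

2DS/H = 2·44,600·340/2 = 15,164,000.00
EOQ = √15,164,000.00 ≈ 3,894.10 → Q = 3,894 drums
Ordering: D/Q × S = 44,600/3,894 × €340 = €3,894.20
Holding:  Q/2 × H = 3,894/2 × €2 = €3,894.00
Total = €3,894.20 + €3,894.00 = €7,788.20

€7,788.20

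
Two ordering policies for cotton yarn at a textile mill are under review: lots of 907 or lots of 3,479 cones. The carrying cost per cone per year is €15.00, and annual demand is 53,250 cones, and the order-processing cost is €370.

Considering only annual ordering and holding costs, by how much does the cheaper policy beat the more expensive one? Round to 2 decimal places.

Annual cost at Q: ordering D·S/Q plus holding Q·H/2.
TC(907) = (53,250/907)×370 + (907/2)×15 = €28,525.21
TC(3,479) = (53,250/3,479)×370 + (3,479/2)×15 = €31,755.77
Lots of 907 are cheaper by €3,230.55.

€3,230.55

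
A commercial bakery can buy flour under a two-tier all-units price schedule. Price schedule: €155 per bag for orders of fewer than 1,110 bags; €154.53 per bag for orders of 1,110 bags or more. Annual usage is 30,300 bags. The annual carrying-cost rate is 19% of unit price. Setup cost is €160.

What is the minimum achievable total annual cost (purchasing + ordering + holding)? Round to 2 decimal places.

€4,702,921.76

H₁ = 19%×€155 = €29.4500;  H₂ = 19%×€154.53 = €29.3607
EOQ₁ = √(2×30,300×160/29.4500) = 573.79  (< 1,110, feasible at tier 1)
EOQ₂ = √(2×30,300×160/29.3607) = 574.66  (< 1,110 → use Q = 1,110 at tier-2 price)
TC(tier 1 (EOQ₁), Q≈573.8) = €4,713,398.14
TC(tier 2, Q≈1,110.0) = €4,702,921.76
Minimum at tier 2: €4,702,921.76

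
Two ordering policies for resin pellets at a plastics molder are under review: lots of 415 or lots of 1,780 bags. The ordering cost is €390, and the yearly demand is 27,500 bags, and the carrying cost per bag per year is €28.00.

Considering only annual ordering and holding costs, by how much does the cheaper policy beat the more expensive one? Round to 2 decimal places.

€708.09

For each Q, cost = (D/Q)·S + (Q/2)·H.
TC(415) = (27,500/415)×390 + (415/2)×28 = €31,653.37
TC(1,780) = (27,500/1,780)×390 + (1,780/2)×28 = €30,945.28
|ΔTC| = |€31,653.37 − €30,945.28| = €708.09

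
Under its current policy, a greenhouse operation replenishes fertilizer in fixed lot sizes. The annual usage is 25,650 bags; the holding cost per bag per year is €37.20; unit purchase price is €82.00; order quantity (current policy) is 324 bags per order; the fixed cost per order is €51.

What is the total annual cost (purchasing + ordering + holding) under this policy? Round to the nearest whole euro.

Annual ordering cost = (D/Q)·S = (25,650/324) × 51 = €4,037.50
Annual holding cost  = (Q/2)·H = (324/2) × 37.2 = €6,026.40
Purchase cost = D·C = 25,650 × 82 = €2,103,300.00
Total = €4,037.50 + €6,026.40 + €2,103,300.00 = €2,113,363.90

€2,113,364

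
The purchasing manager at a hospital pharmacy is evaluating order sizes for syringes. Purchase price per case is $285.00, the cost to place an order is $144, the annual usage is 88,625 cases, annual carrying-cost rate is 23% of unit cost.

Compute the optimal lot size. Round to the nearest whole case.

H = i·C = 0.23 × $285 = $65.5500 per case-year
EOQ = √(2DS/H) = √(2 × 88,625 × 144 / 65.55)
    = √(389,382.15) ≈ 624.00

624 cases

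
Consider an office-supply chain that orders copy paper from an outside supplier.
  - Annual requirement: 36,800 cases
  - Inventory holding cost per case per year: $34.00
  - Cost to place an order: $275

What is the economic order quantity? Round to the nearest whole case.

2DS/H = 2·36,800·275/34 = 595,294.12
EOQ = √595,294.12 ≈ 771.55

772 cases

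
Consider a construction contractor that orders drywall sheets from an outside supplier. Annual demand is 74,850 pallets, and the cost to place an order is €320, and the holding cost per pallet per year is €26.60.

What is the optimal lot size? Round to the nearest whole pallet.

1,342 pallets

Q* = √(2·D·S / H) = √(2·74,850·320 / 26.6) = √1,800,902.3 ≈ 1,341.98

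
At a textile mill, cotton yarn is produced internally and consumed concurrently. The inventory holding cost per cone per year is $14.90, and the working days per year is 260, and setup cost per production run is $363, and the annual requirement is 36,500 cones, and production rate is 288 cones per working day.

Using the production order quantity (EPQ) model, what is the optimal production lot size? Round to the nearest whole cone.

Daily demand d = 36,500/260 = 140.385; p = 288; 1 − d/p = 0.51255
EPQ = √(2DS / (H(1 − d/p)))
    = √(2 × 36,500 × 363 / (14.9 × 0.51255)) ≈ 1,862.74

1,863 cones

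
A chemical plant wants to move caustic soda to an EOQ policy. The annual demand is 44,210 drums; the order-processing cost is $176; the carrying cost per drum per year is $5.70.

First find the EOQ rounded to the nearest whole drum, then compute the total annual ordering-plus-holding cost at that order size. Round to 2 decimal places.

Optimal lot size Q* = (2 × 44,210 × $176 / $5.7)^½ ≈ 1,652.32 → Q = 1,652 drums
Ordering: D/Q × S = 44,210/1,652 × $176 = $4,710.02
Holding:  Q/2 × H = 1,652/2 × $5.7 = $4,708.20
Total = $4,710.02 + $4,708.20 = $9,418.22

$9,418.22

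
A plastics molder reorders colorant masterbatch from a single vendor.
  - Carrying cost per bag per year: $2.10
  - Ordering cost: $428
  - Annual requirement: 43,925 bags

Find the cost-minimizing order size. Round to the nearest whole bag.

4,231 bags

Optimal lot size Q* = (2 × 43,925 × $428 / $2.1)^½ ≈ 4,231.39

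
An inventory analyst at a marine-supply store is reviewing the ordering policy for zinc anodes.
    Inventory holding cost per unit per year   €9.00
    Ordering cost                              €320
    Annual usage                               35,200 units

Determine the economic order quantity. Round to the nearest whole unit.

1,582 units

Optimal lot size Q* = (2 × 35,200 × €320 / €9)^½ ≈ 1,582.12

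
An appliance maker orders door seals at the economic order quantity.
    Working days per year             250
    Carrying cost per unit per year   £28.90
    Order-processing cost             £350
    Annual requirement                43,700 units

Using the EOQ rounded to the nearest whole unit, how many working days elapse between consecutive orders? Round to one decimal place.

5.9 days

Optimal lot size Q* = (2 × 43,700 × £350 / £28.9)^½ ≈ 1,028.82 → Q = 1,029 units
T = Q/D × 250 days = 1,029/43,700 × 250 = 5.887 days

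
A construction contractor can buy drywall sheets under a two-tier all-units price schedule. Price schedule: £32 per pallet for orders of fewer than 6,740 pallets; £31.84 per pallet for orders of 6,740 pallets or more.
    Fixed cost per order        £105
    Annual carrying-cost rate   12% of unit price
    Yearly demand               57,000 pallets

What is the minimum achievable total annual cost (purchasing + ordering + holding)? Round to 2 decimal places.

H₁ = 12%×£32 = £3.8400;  H₂ = 12%×£31.84 = £3.8208
EOQ₁ = √(2×57,000×105/3.8400) = 1,765.56  (< 6,740, feasible at tier 1)
EOQ₂ = √(2×57,000×105/3.8208) = 1,769.99  (< 6,740 → use Q = 6,740 at tier-2 price)
TC(tier 1 (EOQ₁), Q≈1,765.6) = £1,830,779.73
TC(tier 2, Q≈6,740.0) = £1,828,644.08
Minimum at tier 2: £1,828,644.08

£1,828,644.08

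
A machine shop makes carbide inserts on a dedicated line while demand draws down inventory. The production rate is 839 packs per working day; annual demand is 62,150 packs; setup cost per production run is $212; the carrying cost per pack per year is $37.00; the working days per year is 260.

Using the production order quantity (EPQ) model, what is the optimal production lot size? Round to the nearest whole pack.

998 packs

d = 62,150/260 = 239.0385 packs/day;  effective holding cost H(1 − d/p) = 37·(1 − 239.0385/839) = 26.45838
Q* = √(2DS / H_eff) = √(2·62,150·212 / 26.45838) ≈ 997.98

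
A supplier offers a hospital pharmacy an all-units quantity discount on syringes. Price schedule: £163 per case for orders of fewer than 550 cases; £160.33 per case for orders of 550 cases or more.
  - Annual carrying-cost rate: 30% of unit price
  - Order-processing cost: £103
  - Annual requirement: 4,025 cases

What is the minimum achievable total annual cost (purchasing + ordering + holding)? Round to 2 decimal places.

£659,309.25

H₁ = 30%×£163 = £48.9000;  H₂ = 30%×£160.33 = £48.0990
EOQ₁ = √(2×4,025×103/48.9000) = 130.22  (< 550, feasible at tier 1)
EOQ₂ = √(2×4,025×103/48.0990) = 131.30  (< 550 → use Q = 550 at tier-2 price)
TC(tier 1 (EOQ₁), Q≈130.2) = £662,442.53
TC(tier 2, Q≈550.0) = £659,309.25
Minimum at tier 2: £659,309.25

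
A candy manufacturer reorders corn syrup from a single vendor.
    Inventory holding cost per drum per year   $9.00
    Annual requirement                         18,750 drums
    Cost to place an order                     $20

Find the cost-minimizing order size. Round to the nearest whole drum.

EOQ = √(2DS/H) = √(2 × 18,750 × 20 / 9)
    = √(83,333.33) ≈ 288.68

289 drums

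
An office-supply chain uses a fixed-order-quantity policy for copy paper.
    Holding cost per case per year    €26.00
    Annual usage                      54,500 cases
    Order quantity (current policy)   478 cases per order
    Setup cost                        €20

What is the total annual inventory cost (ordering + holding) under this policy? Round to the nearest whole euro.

Annual ordering cost = (D/Q)·S = (54,500/478) × 20 = €2,280.33
Annual holding cost  = (Q/2)·H = (478/2) × 26 = €6,214.00
Total = €2,280.33 + €6,214.00 = €8,494.33

€8,494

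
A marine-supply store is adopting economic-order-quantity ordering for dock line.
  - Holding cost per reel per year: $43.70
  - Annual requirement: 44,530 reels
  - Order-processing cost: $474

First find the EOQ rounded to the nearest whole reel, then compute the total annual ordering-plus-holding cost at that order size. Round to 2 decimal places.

EOQ = √(2DS/H) = √(2 × 44,530 × 474 / 43.7)
    = √(966,005.49) ≈ 982.86 → Q = 983 reels
Annual ordering cost = (D/Q)·S = (44,530/983) × 474 = $21,472.25
Annual holding cost  = (Q/2)·H = (983/2) × 43.7 = $21,478.55
Total = $21,472.25 + $21,478.55 = $42,950.80

$42,950.80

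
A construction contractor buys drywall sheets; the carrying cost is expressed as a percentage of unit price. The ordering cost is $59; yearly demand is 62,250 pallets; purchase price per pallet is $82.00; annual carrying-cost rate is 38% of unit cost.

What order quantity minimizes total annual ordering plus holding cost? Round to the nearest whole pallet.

486 pallets

H = i·C = 0.38 × $82 = $31.1600 per pallet-year
2DS/H = 2·62,250·59/31.16 = 235,734.92
EOQ = √235,734.92 ≈ 485.53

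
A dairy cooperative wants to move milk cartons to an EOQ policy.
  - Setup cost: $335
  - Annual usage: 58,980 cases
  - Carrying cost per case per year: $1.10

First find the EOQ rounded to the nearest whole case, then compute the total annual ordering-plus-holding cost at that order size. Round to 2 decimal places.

$6,593.05

EOQ = √(2DS/H) = √(2 × 58,980 × 335 / 1.1)
    = √(35,924,181.82) ≈ 5,993.68 → Q = 5,994 cases
Annual ordering cost = (D/Q)·S = (58,980/5,994) × 335 = $3,296.35
Annual holding cost  = (Q/2)·H = (5,994/2) × 1.1 = $3,296.70
Total = $3,296.35 + $3,296.70 = $6,593.05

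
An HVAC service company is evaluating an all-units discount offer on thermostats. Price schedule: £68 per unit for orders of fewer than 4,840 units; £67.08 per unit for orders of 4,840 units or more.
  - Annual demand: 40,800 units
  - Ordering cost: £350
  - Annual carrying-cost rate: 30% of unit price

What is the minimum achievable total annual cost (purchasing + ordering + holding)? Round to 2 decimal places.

H₁ = 30%×£68 = £20.4000;  H₂ = 30%×£67.08 = £20.1240
EOQ₁ = √(2×40,800×350/20.4000) = 1,183.22  (< 4,840, feasible at tier 1)
EOQ₂ = √(2×40,800×350/20.1240) = 1,191.30  (< 4,840 → use Q = 4,840 at tier-2 price)
TC(tier 1 (EOQ₁), Q≈1,183.2) = £2,798,537.61
TC(tier 2, Q≈4,840.0) = £2,788,514.49
Minimum at tier 2: £2,788,514.49

£2,788,514.49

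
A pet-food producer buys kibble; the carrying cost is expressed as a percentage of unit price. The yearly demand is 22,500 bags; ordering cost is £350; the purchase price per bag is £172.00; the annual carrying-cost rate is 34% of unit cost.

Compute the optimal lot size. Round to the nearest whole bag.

H = i·C = 0.34 × £172 = £58.4800 per bag-year
Optimal lot size Q* = (2 × 22,500 × £350 / £58.48)^½ ≈ 518.96

519 bags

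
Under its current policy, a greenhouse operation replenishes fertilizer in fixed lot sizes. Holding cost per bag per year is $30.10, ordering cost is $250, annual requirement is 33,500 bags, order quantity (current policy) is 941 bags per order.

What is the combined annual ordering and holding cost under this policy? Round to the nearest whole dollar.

Annual ordering cost = (D/Q)·S = (33,500/941) × 250 = $8,900.11
Annual holding cost  = (Q/2)·H = (941/2) × 30.1 = $14,162.05
Total = $8,900.11 + $14,162.05 = $23,062.16

$23,062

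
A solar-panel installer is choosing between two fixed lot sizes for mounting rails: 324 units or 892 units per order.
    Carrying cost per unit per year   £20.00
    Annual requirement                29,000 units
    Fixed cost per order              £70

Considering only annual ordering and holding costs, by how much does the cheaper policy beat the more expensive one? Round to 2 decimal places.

£1,690.35

For each Q, cost = (D/Q)·S + (Q/2)·H.
TC(324) = (29,000/324)×70 + (324/2)×20 = £9,505.43
TC(892) = (29,000/892)×70 + (892/2)×20 = £11,195.78
Cheaper: Q = 324.  Difference = £1,690.35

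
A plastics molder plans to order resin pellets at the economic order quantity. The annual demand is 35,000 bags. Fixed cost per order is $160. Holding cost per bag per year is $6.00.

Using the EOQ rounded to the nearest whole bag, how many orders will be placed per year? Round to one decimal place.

25.6 orders per year

Q* = √(2·D·S / H) = √(2·35,000·160 / 6) = √1,866,666.7 ≈ 1,366.26 → Q = 1,366
Orders per year = D/Q = 35,000 / 1,366 = 25.622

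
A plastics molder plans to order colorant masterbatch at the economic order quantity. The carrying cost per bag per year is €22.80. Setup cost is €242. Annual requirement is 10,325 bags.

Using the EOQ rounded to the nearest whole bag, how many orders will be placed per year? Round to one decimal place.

2DS/H = 2·10,325·242/22.8 = 219,179.82
EOQ = √219,179.82 ≈ 468.17 → Q = 468
Orders per year = D/Q = 10,325 / 468 = 22.062

22.1 orders per year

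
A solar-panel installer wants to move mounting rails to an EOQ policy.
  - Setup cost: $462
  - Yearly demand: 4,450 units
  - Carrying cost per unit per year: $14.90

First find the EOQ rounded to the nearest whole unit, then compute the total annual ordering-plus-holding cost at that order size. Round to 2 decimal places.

$7,827.25

2DS/H = 2·4,450·462/14.9 = 275,959.73
EOQ = √275,959.73 ≈ 525.32 → Q = 525 units
Ordering: D/Q × S = 4,450/525 × $462 = $3,916.00
Holding:  Q/2 × H = 525/2 × $14.9 = $3,911.25
Total = $3,916.00 + $3,911.25 = $7,827.25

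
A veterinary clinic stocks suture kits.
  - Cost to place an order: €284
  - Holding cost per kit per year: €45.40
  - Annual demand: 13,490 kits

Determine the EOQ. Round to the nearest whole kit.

EOQ = √(2DS/H) = √(2 × 13,490 × 284 / 45.4)
    = √(168,773.57) ≈ 410.82

411 kits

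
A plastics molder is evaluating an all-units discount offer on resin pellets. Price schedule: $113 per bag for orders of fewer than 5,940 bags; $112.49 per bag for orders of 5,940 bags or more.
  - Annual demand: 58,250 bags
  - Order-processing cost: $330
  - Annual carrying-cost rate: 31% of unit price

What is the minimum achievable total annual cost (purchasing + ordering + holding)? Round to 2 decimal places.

H₁ = 31%×$113 = $35.0300;  H₂ = 31%×$112.49 = $34.8719
EOQ₁ = √(2×58,250×330/35.0300) = 1,047.61  (< 5,940, feasible at tier 1)
EOQ₂ = √(2×58,250×330/34.8719) = 1,049.98  (< 5,940 → use Q = 5,940 at tier-2 price)
TC(tier 1 (EOQ₁), Q≈1,047.6) = $6,618,947.80
TC(tier 2, Q≈5,940.0) = $6,659,348.15
Minimum at tier 1 (EOQ₁): $6,618,947.80

$6,618,947.80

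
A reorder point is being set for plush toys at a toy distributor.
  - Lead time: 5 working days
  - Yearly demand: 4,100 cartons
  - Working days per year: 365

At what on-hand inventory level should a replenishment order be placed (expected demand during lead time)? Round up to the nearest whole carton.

57 cartons

Daily demand d = 4,100 / 365 = 11.233 cartons/day
Demand during lead time = 11.233 × 5 = 56.16
Reorder point = 56.16 → round up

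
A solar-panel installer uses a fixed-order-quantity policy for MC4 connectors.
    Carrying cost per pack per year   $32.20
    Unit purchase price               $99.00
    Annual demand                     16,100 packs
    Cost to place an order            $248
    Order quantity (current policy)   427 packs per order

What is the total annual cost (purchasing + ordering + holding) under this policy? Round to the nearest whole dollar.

Annual ordering cost = (D/Q)·S = (16,100/427) × 248 = $9,350.82
Annual holding cost  = (Q/2)·H = (427/2) × 32.2 = $6,874.70
Purchase cost = D·C = 16,100 × 99 = $1,593,900.00
Total = $9,350.82 + $6,874.70 + $1,593,900.00 = $1,610,125.52

$1,610,126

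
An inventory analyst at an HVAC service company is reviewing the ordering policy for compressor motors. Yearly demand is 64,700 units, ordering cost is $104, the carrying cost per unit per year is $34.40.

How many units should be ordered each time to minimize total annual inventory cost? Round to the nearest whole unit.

Q* = √(2·D·S / H) = √(2·64,700·104 / 34.4) = √391,209.3 ≈ 625.47

625 units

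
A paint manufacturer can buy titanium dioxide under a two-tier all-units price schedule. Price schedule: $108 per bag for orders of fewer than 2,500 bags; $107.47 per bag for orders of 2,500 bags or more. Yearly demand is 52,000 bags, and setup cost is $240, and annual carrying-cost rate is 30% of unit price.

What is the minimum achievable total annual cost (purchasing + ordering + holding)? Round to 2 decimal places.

$5,633,733.25

H₁ = 30%×$108 = $32.4000;  H₂ = 30%×$107.47 = $32.2410
EOQ₁ = √(2×52,000×240/32.4000) = 877.71  (< 2,500, feasible at tier 1)
EOQ₂ = √(2×52,000×240/32.2410) = 879.87  (< 2,500 → use Q = 2,500 at tier-2 price)
TC(tier 1 (EOQ₁), Q≈877.7) = $5,644,437.72
TC(tier 2, Q≈2,500.0) = $5,633,733.25
Minimum at tier 2: $5,633,733.25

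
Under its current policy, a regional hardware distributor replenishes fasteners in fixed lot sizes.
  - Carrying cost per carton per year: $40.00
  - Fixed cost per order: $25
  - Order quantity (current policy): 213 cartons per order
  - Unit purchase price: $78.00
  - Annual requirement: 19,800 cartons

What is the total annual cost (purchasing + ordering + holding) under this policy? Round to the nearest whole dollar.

Ordering: D/Q × S = 19,800/213 × $25 = $2,323.94
Holding:  Q/2 × H = 213/2 × $40 = $4,260.00
Purchase cost = D·C = 19,800 × 78 = $1,544,400.00
Total = $2,323.94 + $4,260.00 + $1,544,400.00 = $1,550,983.94

$1,550,984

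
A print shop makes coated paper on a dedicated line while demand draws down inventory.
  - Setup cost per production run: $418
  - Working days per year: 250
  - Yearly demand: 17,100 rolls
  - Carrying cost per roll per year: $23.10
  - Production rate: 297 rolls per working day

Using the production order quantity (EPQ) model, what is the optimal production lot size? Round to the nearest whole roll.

897 rolls

Daily demand d = 17,100/250 = 68.400; p = 297; 1 − d/p = 0.76970
EPQ = √(2DS / (H(1 − d/p)))
    = √(2 × 17,100 × 418 / (23.1 × 0.76970)) ≈ 896.68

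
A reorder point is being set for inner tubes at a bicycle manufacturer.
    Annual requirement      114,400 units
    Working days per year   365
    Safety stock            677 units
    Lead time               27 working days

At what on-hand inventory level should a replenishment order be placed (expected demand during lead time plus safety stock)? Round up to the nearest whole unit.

Daily demand d = 114,400 / 365 = 313.425 units/day
Demand during lead time = 313.425 × 27 = 8,462.47
Reorder point = 8,462.47 + 677 = 9,139.47 → round up

9,140 units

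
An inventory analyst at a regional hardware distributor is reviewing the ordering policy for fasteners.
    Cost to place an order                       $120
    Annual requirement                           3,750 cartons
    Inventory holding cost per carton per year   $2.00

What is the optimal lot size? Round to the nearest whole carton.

671 cartons

Optimal lot size Q* = (2 × 3,750 × $120 / $2)^½ ≈ 670.82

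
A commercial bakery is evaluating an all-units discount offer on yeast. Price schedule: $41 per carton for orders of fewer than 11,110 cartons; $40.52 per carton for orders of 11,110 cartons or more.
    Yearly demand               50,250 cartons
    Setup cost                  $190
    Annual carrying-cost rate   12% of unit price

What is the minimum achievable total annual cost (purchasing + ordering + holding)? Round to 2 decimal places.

$2,063,999.99

H₁ = 12%×$41 = $4.9200;  H₂ = 12%×$40.52 = $4.8624
EOQ₁ = √(2×50,250×190/4.9200) = 1,970.05  (< 11,110, feasible at tier 1)
EOQ₂ = √(2×50,250×190/4.8624) = 1,981.68  (< 11,110 → use Q = 11,110 at tier-2 price)
TC(tier 1 (EOQ₁), Q≈1,970.1) = $2,069,942.65
TC(tier 2, Q≈11,110.0) = $2,063,999.99
Minimum at tier 2: $2,063,999.99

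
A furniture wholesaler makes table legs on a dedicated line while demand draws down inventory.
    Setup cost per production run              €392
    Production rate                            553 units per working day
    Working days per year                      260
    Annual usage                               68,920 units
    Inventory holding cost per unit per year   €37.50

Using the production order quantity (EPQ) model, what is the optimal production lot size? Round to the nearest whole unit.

1,664 units

Daily demand d = 68,920/260 = 265.077; p = 553; 1 − d/p = 0.52066
EPQ = √(2DS / (H(1 − d/p)))
    = √(2 × 68,920 × 392 / (37.5 × 0.52066)) ≈ 1,663.56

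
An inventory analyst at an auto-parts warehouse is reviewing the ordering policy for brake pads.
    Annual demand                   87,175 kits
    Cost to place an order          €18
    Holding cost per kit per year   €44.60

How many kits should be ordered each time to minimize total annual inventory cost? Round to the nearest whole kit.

265 kits

Q* = √(2·D·S / H) = √(2·87,175·18 / 44.6) = √70,365.5 ≈ 265.26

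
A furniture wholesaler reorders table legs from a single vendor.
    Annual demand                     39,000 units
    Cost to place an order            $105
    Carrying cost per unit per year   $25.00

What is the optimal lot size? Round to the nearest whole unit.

572 units

EOQ = √(2DS/H) = √(2 × 39,000 × 105 / 25)
    = √(327,600.00) ≈ 572.36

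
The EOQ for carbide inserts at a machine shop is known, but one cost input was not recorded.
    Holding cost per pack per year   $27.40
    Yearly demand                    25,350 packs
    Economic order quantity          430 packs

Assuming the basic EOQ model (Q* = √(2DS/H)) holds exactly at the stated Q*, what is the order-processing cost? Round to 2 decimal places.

$99.93

From Q* = √(2DS/H) ⇒ Q*² = 2DS/H.
S = Q²H / (2D) = 430² × 27.4 / (2 × 25,350) = 99.9262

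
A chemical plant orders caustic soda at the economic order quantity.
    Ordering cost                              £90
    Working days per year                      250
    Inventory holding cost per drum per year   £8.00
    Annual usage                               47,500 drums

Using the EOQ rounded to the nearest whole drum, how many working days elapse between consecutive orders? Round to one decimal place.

Q* = √(2·D·S / H) = √(2·47,500·90 / 8) = √1,068,750.0 ≈ 1,033.80 → Q = 1,034 drums
Days between orders = 250 / (D/Q) = 250 / 45.938 ≈ 5.442

5.4 days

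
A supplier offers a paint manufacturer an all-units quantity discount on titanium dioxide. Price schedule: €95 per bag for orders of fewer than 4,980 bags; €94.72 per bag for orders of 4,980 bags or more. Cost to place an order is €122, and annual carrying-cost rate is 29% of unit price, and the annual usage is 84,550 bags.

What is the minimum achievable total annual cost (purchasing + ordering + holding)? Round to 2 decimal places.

€8,056,090.34

H₁ = 29%×€95 = €27.5500;  H₂ = 29%×€94.72 = €27.4688
EOQ₁ = √(2×84,550×122/27.5500) = 865.35  (< 4,980, feasible at tier 1)
EOQ₂ = √(2×84,550×122/27.4688) = 866.63  (< 4,980 → use Q = 4,980 at tier-2 price)
TC(tier 1 (EOQ₁), Q≈865.3) = €8,056,090.34
TC(tier 2, Q≈4,980.0) = €8,079,044.62
Minimum at tier 1 (EOQ₁): €8,056,090.34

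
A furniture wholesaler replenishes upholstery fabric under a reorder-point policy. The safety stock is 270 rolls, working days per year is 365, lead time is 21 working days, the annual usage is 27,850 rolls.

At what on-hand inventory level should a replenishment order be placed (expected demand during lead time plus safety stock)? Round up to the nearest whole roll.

Daily demand d = 27,850 / 365 = 76.301 rolls/day
Demand during lead time = 76.301 × 21 = 1,602.33
Reorder point = 1,602.33 + 270 = 1,872.33 → round up

1,873 rolls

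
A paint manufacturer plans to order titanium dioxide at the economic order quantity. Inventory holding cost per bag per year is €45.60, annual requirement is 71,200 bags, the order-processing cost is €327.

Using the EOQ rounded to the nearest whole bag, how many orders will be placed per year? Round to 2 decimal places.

EOQ = √(2DS/H) = √(2 × 71,200 × 327 / 45.6)
    = √(1,021,157.89) ≈ 1,010.52 → Q = 1,011
N = D/Q = 71,200/1,011 ≈ 70.425 orders/yr

70.43 orders per year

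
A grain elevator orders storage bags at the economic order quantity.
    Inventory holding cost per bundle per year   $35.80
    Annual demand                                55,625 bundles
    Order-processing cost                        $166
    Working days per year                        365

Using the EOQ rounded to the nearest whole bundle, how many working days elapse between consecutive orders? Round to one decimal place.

4.7 days

Optimal lot size Q* = (2 × 55,625 × $166 / $35.8)^½ ≈ 718.23 → Q = 718 bundles
Days between orders = 365 / (D/Q) = 365 / 77.472 ≈ 4.711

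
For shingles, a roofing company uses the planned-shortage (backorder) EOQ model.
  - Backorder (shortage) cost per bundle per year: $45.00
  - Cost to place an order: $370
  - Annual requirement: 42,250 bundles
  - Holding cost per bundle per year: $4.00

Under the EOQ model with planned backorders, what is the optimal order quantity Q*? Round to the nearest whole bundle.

Basic EOQ = √(2·42,250·370/4) = 2,795.756
Backorder adjustment √((H+b)/b) = √((4+45)/45) = 1.0435
Q* = 2,795.756 × 1.0435 ≈ 2,917.37

2,917 bundles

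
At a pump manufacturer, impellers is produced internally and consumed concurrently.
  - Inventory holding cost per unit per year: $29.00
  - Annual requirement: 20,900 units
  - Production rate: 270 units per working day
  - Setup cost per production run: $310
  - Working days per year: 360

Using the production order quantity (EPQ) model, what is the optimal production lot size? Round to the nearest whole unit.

d = 20,900/360 = 58.0556 units/day;  effective holding cost H(1 − d/p) = 29·(1 − 58.0556/270) = 22.76440
Q* = √(2DS / H_eff) = √(2·20,900·310 / 22.76440) ≈ 754.47

754 units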